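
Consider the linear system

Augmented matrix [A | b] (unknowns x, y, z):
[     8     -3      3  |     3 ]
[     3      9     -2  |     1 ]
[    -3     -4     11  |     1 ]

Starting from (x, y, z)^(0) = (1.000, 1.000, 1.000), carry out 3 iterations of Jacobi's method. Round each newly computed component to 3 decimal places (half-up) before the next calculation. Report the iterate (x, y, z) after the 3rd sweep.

Iteration 1:
  x = (3 - (-3)·1.000 - (3)·1.000) / (8) = 0.375
  y = (1 - (3)·1.000 - (-2)·1.000) / (9) = 0.000
  z = (1 - (-3)·1.000 - (-4)·1.000) / (11) = 0.727
Iteration 2:
  x = (3 - (-3)·0.000 - (3)·0.727) / (8) = 0.102
  y = (1 - (3)·0.375 - (-2)·0.727) / (9) = 0.148
  z = (1 - (-3)·0.375 - (-4)·0.000) / (11) = 0.193
Iteration 3:
  x = (3 - (-3)·0.148 - (3)·0.193) / (8) = 0.358
  y = (1 - (3)·0.102 - (-2)·0.193) / (9) = 0.120
  z = (1 - (-3)·0.102 - (-4)·0.148) / (11) = 0.173

(0.358, 0.120, 0.173)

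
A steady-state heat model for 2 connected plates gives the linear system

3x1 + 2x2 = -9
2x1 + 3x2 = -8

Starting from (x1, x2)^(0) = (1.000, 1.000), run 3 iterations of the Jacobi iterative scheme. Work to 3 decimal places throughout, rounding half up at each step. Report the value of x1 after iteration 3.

-2.852

Iteration 1:
  x1 = (-9 - (2)·1.000) / (3) = -3.667
  x2 = (-8 - (2)·1.000) / (3) = -3.333
Iteration 2:
  x1 = (-9 - (2)·-3.333) / (3) = -0.778
  x2 = (-8 - (2)·-3.667) / (3) = -0.222
Iteration 3:
  x1 = (-9 - (2)·-0.222) / (3) = -2.852
  x2 = (-8 - (2)·-0.778) / (3) = -2.148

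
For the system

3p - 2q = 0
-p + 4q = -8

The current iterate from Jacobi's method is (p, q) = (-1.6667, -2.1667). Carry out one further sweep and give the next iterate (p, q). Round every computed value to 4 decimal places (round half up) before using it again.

(-1.4445, -2.4167)

One sweep:
  p = (0 - (-2)·-2.1667) / (3) = -1.4445
  q = (-8 - (-1)·-1.6667) / (4) = -2.4167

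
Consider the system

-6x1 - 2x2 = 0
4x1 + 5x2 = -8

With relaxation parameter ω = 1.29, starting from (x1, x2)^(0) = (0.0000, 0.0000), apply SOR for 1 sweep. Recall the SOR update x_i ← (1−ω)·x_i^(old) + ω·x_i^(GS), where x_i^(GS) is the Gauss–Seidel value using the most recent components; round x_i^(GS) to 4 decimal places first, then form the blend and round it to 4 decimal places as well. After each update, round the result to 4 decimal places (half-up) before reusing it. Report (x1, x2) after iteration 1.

Iteration 1:
  x1: GS value = (0 - (-2)·0.0000) / (-6) = 0.0000;  x1 ← (1−ω)·0.0000 + ω·0.0000 = 0.0000
  x2: GS value = (-8 - (4)·0.0000) / (5) = -1.6000;  x2 ← (1−ω)·0.0000 + ω·-1.6000 = -2.0640

(0.0000, -2.0640)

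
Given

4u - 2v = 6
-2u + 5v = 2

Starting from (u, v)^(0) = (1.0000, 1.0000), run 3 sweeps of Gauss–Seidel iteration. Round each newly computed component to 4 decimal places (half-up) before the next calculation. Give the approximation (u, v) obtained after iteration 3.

Iteration 1:
  u = (6 - (-2)·1.0000) / (4) = 2.0000
  v = (2 - (-2)·2.0000) / (5) = 1.2000
Iteration 2:
  u = (6 - (-2)·1.2000) / (4) = 2.1000
  v = (2 - (-2)·2.1000) / (5) = 1.2400
Iteration 3:
  u = (6 - (-2)·1.2400) / (4) = 2.1200
  v = (2 - (-2)·2.1200) / (5) = 1.2480

(2.1200, 1.2480)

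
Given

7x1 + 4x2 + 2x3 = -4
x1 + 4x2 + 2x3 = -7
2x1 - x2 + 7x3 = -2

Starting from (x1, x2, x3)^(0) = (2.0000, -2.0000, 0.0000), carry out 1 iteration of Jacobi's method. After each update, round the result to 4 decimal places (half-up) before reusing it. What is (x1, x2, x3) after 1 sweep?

(0.5714, -2.2500, -1.1429)

Iteration 1:
  x1 = (-4 - (4)·-2.0000 - (2)·0.0000) / (7) = 0.5714
  x2 = (-7 - (1)·2.0000 - (2)·0.0000) / (4) = -2.2500
  x3 = (-2 - (2)·2.0000 - (-1)·-2.0000) / (7) = -1.1429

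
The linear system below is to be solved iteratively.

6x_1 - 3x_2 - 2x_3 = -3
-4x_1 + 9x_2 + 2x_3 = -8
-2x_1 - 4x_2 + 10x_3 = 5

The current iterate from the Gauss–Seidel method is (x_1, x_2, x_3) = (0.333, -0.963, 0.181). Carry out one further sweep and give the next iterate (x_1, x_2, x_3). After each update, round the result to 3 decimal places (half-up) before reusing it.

(-0.921, -1.338, -0.219)

One sweep:
  x_1 = (-3 - (-3)·-0.963 - (-2)·0.181) / (6) = -0.921
  x_2 = (-8 - (-4)·-0.921 - (2)·0.181) / (9) = -1.338
  x_3 = (5 - (-2)·-0.921 - (-4)·-1.338) / (10) = -0.219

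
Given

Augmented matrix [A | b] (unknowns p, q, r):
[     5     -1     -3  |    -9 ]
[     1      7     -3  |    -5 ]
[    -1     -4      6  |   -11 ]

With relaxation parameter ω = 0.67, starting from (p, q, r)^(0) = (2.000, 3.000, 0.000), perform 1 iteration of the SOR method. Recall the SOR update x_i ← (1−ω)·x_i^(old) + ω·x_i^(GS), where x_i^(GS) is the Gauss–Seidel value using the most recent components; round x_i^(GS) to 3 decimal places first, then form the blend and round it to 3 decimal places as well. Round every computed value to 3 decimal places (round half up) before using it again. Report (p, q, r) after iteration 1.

Iteration 1:
  p: GS value = (-9 - (-1)·3.000 - (-3)·0.000) / (5) = -1.200;  p ← (1−ω)·2.000 + ω·-1.200 = -0.144
  q: GS value = (-5 - (1)·-0.144 - (-3)·0.000) / (7) = -0.694;  q ← (1−ω)·3.000 + ω·-0.694 = 0.525
  r: GS value = (-11 - (-1)·-0.144 - (-4)·0.525) / (6) = -1.507;  r ← (1−ω)·0.000 + ω·-1.507 = -1.010

(-0.144, 0.525, -1.010)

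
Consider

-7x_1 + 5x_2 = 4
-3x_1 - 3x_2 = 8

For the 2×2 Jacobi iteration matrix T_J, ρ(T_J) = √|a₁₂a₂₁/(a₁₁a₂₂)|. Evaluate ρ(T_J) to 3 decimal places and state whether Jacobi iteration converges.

a₁₂a₂₁/(a₁₁a₂₂) = (5)·(-3) / ((-7)·(-3)) = -0.714286
ρ = √|-0.714286| = √0.714286 = 0.845
ρ < 1, so Jacobi converges

0.845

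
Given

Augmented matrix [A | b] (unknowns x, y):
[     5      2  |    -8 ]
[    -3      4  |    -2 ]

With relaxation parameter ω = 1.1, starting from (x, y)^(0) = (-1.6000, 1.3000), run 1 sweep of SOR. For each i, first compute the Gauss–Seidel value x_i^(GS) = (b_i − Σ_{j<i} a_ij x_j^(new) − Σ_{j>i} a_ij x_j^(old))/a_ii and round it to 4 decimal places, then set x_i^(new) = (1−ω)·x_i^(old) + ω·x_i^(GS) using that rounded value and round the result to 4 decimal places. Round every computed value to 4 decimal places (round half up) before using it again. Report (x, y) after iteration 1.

(-2.1720, -2.4719)

Iteration 1:
  x: GS value = (-8 - (2)·1.3000) / (5) = -2.1200;  x ← (1−ω)·-1.6000 + ω·-2.1200 = -2.1720
  y: GS value = (-2 - (-3)·-2.1720) / (4) = -2.1290;  y ← (1−ω)·1.3000 + ω·-2.1290 = -2.4719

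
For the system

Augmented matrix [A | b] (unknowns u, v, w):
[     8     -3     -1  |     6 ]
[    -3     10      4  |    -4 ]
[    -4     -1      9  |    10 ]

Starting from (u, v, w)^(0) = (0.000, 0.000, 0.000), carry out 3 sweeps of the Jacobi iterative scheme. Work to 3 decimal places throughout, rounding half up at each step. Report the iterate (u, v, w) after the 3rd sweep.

(0.693, -0.738, 1.371)

Iteration 1:
  u = (6 - (-3)·0.000 - (-1)·0.000) / (8) = 0.750
  v = (-4 - (-3)·0.000 - (4)·0.000) / (10) = -0.400
  w = (10 - (-4)·0.000 - (-1)·0.000) / (9) = 1.111
Iteration 2:
  u = (6 - (-3)·-0.400 - (-1)·1.111) / (8) = 0.739
  v = (-4 - (-3)·0.750 - (4)·1.111) / (10) = -0.619
  w = (10 - (-4)·0.750 - (-1)·-0.400) / (9) = 1.400
Iteration 3:
  u = (6 - (-3)·-0.619 - (-1)·1.400) / (8) = 0.693
  v = (-4 - (-3)·0.739 - (4)·1.400) / (10) = -0.738
  w = (10 - (-4)·0.739 - (-1)·-0.619) / (9) = 1.371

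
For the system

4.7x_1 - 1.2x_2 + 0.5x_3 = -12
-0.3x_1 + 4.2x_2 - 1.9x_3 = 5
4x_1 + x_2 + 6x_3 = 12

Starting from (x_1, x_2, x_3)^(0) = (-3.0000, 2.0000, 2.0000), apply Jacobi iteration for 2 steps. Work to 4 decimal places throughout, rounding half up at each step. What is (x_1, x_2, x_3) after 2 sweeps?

(-2.4630, 2.6881, 3.1900)

Iteration 1:
  x_1 = (-12 - (-1.2)·2.0000 - (0.5)·2.0000) / (4.7) = -2.2553
  x_2 = (5 - (-0.3)·-3.0000 - (-1.9)·2.0000) / (4.2) = 1.8810
  x_3 = (12 - (4)·-3.0000 - (1)·2.0000) / (6) = 3.6667
Iteration 2:
  x_1 = (-12 - (-1.2)·1.8810 - (0.5)·3.6667) / (4.7) = -2.4630
  x_2 = (5 - (-0.3)·-2.2553 - (-1.9)·3.6667) / (4.2) = 2.6881
  x_3 = (12 - (4)·-2.2553 - (1)·1.8810) / (6) = 3.1900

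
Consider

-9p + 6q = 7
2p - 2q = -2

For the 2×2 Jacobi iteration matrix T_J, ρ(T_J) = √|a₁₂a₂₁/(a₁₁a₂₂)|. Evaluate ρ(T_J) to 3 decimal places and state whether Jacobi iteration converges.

a₁₂a₂₁/(a₁₁a₂₂) = (6)·(2) / ((-9)·(-2)) = 0.666667
ρ = √|0.666667| = √0.666667 = 0.816
ρ < 1, so Jacobi converges

0.816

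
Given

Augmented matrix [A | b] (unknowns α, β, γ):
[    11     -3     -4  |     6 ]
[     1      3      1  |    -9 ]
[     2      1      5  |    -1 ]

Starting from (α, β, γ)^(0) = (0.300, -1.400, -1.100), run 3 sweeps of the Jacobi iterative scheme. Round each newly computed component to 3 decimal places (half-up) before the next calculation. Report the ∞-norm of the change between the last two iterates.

0.168

Iteration 1:
  α = (6 - (-3)·-1.400 - (-4)·-1.100) / (11) = -0.236
  β = (-9 - (1)·0.300 - (1)·-1.100) / (3) = -2.733
  γ = (-1 - (2)·0.300 - (1)·-1.400) / (5) = -0.040
Iteration 2:
  α = (6 - (-3)·-2.733 - (-4)·-0.040) / (11) = -0.214
  β = (-9 - (1)·-0.236 - (1)·-0.040) / (3) = -2.908
  γ = (-1 - (2)·-0.236 - (1)·-2.733) / (5) = 0.441
Iteration 3:
  α = (6 - (-3)·-2.908 - (-4)·0.441) / (11) = -0.087
  β = (-9 - (1)·-0.214 - (1)·0.441) / (3) = -3.076
  γ = (-1 - (2)·-0.214 - (1)·-2.908) / (5) = 0.467
Change: (0.127, -0.168, 0.026) → max |·| = 0.168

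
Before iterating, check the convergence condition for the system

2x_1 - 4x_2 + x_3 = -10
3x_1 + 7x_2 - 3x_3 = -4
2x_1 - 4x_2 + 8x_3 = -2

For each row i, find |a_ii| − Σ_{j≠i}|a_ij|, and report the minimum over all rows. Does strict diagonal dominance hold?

-3

row 1: |2| − (4+1) = -3
row 2: |7| − (3+3) = 1
row 3: |8| − (2+4) = 2
minimum over rows = -3 → not strictly diagonally dominant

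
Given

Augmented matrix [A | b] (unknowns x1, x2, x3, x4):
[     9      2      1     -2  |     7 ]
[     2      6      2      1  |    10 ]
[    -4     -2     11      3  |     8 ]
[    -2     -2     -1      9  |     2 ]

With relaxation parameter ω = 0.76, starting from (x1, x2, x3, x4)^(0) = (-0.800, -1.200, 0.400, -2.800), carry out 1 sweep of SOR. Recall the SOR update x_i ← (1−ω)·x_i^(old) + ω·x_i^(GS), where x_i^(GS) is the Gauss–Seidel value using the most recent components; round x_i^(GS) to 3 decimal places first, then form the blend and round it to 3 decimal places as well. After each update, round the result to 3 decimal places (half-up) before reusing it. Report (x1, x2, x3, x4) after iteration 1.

(0.095, 1.208, 1.422, -0.163)

Iteration 1:
  x1: GS value = (7 - (2)·-1.200 - (1)·0.400 - (-2)·-2.800) / (9) = 0.378;  x1 ← (1−ω)·-0.800 + ω·0.378 = 0.095
  x2: GS value = (10 - (2)·0.095 - (2)·0.400 - (1)·-2.800) / (6) = 1.968;  x2 ← (1−ω)·-1.200 + ω·1.968 = 1.208
  x3: GS value = (8 - (-4)·0.095 - (-2)·1.208 - (3)·-2.800) / (11) = 1.745;  x3 ← (1−ω)·0.400 + ω·1.745 = 1.422
  x4: GS value = (2 - (-2)·0.095 - (-2)·1.208 - (-1)·1.422) / (9) = 0.670;  x4 ← (1−ω)·-2.800 + ω·0.670 = -0.163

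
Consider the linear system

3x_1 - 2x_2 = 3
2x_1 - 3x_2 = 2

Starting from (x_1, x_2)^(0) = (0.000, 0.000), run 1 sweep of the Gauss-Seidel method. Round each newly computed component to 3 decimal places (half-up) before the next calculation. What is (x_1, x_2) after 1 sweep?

(1.000, 0.000)

Iteration 1:
  x_1 = (3 - (-2)·0.000) / (3) = 1.000
  x_2 = (2 - (2)·1.000) / (-3) = 0.000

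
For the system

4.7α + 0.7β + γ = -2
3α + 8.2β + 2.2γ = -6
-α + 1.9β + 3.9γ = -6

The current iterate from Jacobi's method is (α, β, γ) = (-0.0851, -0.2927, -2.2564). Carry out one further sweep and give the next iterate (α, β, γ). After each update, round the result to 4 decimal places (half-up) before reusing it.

(0.0981, -0.0952, -1.4177)

One sweep:
  α = (-2 - (0.7)·-0.2927 - (1)·-2.2564) / (4.7) = 0.0981
  β = (-6 - (3)·-0.0851 - (2.2)·-2.2564) / (8.2) = -0.0952
  γ = (-6 - (-1)·-0.0851 - (1.9)·-0.2927) / (3.9) = -1.4177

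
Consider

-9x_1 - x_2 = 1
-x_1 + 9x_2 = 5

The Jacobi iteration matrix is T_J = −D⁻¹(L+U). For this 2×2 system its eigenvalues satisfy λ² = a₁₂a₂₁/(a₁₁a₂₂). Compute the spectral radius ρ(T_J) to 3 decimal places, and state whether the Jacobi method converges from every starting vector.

a₁₂a₂₁/(a₁₁a₂₂) = (-1)·(-1) / ((-9)·(9)) = -0.012346
ρ = √|-0.012346| = √0.012346 = 0.111
ρ < 1, so Jacobi converges

0.111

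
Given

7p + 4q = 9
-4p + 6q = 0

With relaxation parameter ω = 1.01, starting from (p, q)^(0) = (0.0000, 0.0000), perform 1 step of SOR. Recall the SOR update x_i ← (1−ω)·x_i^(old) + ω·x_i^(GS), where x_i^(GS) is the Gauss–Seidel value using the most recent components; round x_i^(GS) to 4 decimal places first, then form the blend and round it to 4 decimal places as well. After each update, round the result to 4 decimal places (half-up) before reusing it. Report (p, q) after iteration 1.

(1.2986, 0.8744)

Iteration 1:
  p: GS value = (9 - (4)·0.0000) / (7) = 1.2857;  p ← (1−ω)·0.0000 + ω·1.2857 = 1.2986
  q: GS value = (0 - (-4)·1.2986) / (6) = 0.8657;  q ← (1−ω)·0.0000 + ω·0.8657 = 0.8744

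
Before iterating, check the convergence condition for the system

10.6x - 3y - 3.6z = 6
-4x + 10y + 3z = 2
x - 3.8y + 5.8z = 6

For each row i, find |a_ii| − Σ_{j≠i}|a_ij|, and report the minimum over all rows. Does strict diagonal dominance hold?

row 1: |10.6| − (3+3.6) = 4
row 2: |10| − (4+3) = 3
row 3: |5.8| − (1+3.8) = 1
minimum over rows = 1 → strictly diagonally dominant (convergence guaranteed)

1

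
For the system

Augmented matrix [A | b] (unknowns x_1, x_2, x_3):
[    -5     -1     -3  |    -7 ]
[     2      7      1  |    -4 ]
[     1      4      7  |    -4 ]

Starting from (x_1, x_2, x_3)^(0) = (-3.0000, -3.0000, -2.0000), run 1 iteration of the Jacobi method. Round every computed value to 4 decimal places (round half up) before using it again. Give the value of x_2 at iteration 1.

0.5714

Iteration 1:
  x_1 = (-7 - (-1)·-3.0000 - (-3)·-2.0000) / (-5) = 3.2000
  x_2 = (-4 - (2)·-3.0000 - (1)·-2.0000) / (7) = 0.5714
  x_3 = (-4 - (1)·-3.0000 - (4)·-3.0000) / (7) = 1.5714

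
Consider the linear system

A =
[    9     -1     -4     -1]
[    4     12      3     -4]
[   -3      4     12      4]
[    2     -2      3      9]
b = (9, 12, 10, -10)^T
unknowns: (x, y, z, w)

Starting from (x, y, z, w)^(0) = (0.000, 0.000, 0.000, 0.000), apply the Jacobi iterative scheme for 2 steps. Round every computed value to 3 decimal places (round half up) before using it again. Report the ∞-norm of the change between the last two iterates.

0.912

Iteration 1:
  x = (9 - (-1)·0.000 - (-4)·0.000 - (-1)·0.000) / (9) = 1.000
  y = (12 - (4)·0.000 - (3)·0.000 - (-4)·0.000) / (12) = 1.000
  z = (10 - (-3)·0.000 - (4)·0.000 - (4)·0.000) / (12) = 0.833
  w = (-10 - (2)·0.000 - (-2)·0.000 - (3)·0.000) / (9) = -1.111
Iteration 2:
  x = (9 - (-1)·1.000 - (-4)·0.833 - (-1)·-1.111) / (9) = 1.358
  y = (12 - (4)·1.000 - (3)·0.833 - (-4)·-1.111) / (12) = 0.088
  z = (10 - (-3)·1.000 - (4)·1.000 - (4)·-1.111) / (12) = 1.120
  w = (-10 - (2)·1.000 - (-2)·1.000 - (3)·0.833) / (9) = -1.389
Change: (0.358, -0.912, 0.287, -0.278) → max |·| = 0.912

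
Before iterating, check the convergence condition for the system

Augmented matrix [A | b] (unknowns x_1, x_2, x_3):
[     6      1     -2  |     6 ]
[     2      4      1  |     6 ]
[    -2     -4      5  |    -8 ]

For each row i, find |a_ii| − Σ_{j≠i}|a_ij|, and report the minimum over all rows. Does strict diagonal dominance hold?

row 1: |6| − (1+2) = 3
row 2: |4| − (2+1) = 1
row 3: |5| − (2+4) = -1
minimum over rows = -1 → not strictly diagonally dominant

-1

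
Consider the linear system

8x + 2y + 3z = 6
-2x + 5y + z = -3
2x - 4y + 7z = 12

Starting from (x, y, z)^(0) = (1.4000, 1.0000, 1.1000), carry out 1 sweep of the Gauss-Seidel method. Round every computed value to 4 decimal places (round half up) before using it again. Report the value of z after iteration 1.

1.2407

Iteration 1:
  x = (6 - (2)·1.0000 - (3)·1.1000) / (8) = 0.0875
  y = (-3 - (-2)·0.0875 - (1)·1.1000) / (5) = -0.7850
  z = (12 - (2)·0.0875 - (-4)·-0.7850) / (7) = 1.2407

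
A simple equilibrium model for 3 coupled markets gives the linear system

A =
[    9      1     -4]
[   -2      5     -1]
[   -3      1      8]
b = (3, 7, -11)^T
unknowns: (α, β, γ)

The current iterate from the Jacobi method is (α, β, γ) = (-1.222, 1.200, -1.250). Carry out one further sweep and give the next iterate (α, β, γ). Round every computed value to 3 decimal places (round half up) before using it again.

One sweep:
  α = (3 - (1)·1.200 - (-4)·-1.250) / (9) = -0.356
  β = (7 - (-2)·-1.222 - (-1)·-1.250) / (5) = 0.661
  γ = (-11 - (-3)·-1.222 - (1)·1.200) / (8) = -1.983

(-0.356, 0.661, -1.983)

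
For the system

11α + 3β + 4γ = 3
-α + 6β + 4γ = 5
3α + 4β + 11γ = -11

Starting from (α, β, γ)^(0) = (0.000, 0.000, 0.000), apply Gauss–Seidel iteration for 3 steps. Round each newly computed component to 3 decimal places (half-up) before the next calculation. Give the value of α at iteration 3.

Iteration 1:
  α = (3 - (3)·0.000 - (4)·0.000) / (11) = 0.273
  β = (5 - (-1)·0.273 - (4)·0.000) / (6) = 0.879
  γ = (-11 - (3)·0.273 - (4)·0.879) / (11) = -1.394
Iteration 2:
  α = (3 - (3)·0.879 - (4)·-1.394) / (11) = 0.540
  β = (5 - (-1)·0.540 - (4)·-1.394) / (6) = 1.853
  γ = (-11 - (3)·0.540 - (4)·1.853) / (11) = -1.821
Iteration 3:
  α = (3 - (3)·1.853 - (4)·-1.821) / (11) = 0.430
  β = (5 - (-1)·0.430 - (4)·-1.821) / (6) = 2.119
  γ = (-11 - (3)·0.430 - (4)·2.119) / (11) = -1.888

0.430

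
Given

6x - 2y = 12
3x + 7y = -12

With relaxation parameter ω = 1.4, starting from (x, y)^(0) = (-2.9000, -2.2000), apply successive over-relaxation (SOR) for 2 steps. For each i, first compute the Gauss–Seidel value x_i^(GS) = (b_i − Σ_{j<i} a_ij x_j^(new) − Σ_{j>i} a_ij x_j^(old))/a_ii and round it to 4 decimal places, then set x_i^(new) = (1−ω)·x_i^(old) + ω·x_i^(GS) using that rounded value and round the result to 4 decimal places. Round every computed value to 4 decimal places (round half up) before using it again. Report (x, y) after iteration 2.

Iteration 1:
  x: GS value = (12 - (-2)·-2.2000) / (6) = 1.2667;  x ← (1−ω)·-2.9000 + ω·1.2667 = 2.9334
  y: GS value = (-12 - (3)·2.9334) / (7) = -2.9715;  y ← (1−ω)·-2.2000 + ω·-2.9715 = -3.2801
Iteration 2:
  x: GS value = (12 - (-2)·-3.2801) / (6) = 0.9066;  x ← (1−ω)·2.9334 + ω·0.9066 = 0.0959
  y: GS value = (-12 - (3)·0.0959) / (7) = -1.7554;  y ← (1−ω)·-3.2801 + ω·-1.7554 = -1.1455

(0.0959, -1.1455)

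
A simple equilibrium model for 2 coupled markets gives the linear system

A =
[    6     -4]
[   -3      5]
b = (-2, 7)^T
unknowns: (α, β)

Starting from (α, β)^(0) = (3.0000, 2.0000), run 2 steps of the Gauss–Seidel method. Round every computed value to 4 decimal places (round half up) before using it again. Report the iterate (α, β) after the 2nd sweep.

(1.0000, 2.0000)

Iteration 1:
  α = (-2 - (-4)·2.0000) / (6) = 1.0000
  β = (7 - (-3)·1.0000) / (5) = 2.0000
Iteration 2:
  α = (-2 - (-4)·2.0000) / (6) = 1.0000
  β = (7 - (-3)·1.0000) / (5) = 2.0000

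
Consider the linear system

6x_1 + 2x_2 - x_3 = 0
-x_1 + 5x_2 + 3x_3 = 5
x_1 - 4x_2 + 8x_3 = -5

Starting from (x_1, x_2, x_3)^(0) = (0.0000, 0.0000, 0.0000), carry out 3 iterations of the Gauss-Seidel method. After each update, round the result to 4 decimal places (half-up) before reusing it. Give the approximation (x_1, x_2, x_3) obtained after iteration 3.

(-0.3478, 0.9776, -0.0927)

Iteration 1:
  x_1 = (0 - (2)·0.0000 - (-1)·0.0000) / (6) = 0.0000
  x_2 = (5 - (-1)·0.0000 - (3)·0.0000) / (5) = 1.0000
  x_3 = (-5 - (1)·0.0000 - (-4)·1.0000) / (8) = -0.1250
Iteration 2:
  x_1 = (0 - (2)·1.0000 - (-1)·-0.1250) / (6) = -0.3542
  x_2 = (5 - (-1)·-0.3542 - (3)·-0.1250) / (5) = 1.0042
  x_3 = (-5 - (1)·-0.3542 - (-4)·1.0042) / (8) = -0.0786
Iteration 3:
  x_1 = (0 - (2)·1.0042 - (-1)·-0.0786) / (6) = -0.3478
  x_2 = (5 - (-1)·-0.3478 - (3)·-0.0786) / (5) = 0.9776
  x_3 = (-5 - (1)·-0.3478 - (-4)·0.9776) / (8) = -0.0927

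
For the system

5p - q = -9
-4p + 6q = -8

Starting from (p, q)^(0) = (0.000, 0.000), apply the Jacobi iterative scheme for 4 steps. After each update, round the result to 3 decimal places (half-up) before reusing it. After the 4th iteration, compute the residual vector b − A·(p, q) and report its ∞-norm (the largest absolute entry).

Iteration 1:
  p = (-9 - (-1)·0.000) / (5) = -1.800
  q = (-8 - (-4)·0.000) / (6) = -1.333
Iteration 2:
  p = (-9 - (-1)·-1.333) / (5) = -2.067
  q = (-8 - (-4)·-1.800) / (6) = -2.533
Iteration 3:
  p = (-9 - (-1)·-2.533) / (5) = -2.307
  q = (-8 - (-4)·-2.067) / (6) = -2.711
Iteration 4:
  p = (-9 - (-1)·-2.711) / (5) = -2.342
  q = (-8 - (-4)·-2.307) / (6) = -2.871
Residual b − A·x = (-0.161, -0.142); ∞-norm = 0.161

0.161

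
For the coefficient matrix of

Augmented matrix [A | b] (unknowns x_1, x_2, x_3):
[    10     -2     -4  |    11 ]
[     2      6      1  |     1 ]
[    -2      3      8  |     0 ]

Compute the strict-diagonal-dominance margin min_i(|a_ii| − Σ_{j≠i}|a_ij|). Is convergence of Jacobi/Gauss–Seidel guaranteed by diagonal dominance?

3

row 1: |10| − (2+4) = 4
row 2: |6| − (2+1) = 3
row 3: |8| − (2+3) = 3
minimum over rows = 3 → strictly diagonally dominant (convergence guaranteed)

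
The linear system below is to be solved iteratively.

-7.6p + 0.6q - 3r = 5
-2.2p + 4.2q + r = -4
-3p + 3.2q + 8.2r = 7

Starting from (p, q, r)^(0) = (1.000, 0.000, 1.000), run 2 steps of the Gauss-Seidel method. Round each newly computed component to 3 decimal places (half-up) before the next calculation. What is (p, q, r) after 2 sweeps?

(-1.249, -1.880, 1.130)

Iteration 1:
  p = (5 - (0.6)·0.000 - (-3)·1.000) / (-7.6) = -1.053
  q = (-4 - (-2.2)·-1.053 - (1)·1.000) / (4.2) = -1.742
  r = (7 - (-3)·-1.053 - (3.2)·-1.742) / (8.2) = 1.148
Iteration 2:
  p = (5 - (0.6)·-1.742 - (-3)·1.148) / (-7.6) = -1.249
  q = (-4 - (-2.2)·-1.249 - (1)·1.148) / (4.2) = -1.880
  r = (7 - (-3)·-1.249 - (3.2)·-1.880) / (8.2) = 1.130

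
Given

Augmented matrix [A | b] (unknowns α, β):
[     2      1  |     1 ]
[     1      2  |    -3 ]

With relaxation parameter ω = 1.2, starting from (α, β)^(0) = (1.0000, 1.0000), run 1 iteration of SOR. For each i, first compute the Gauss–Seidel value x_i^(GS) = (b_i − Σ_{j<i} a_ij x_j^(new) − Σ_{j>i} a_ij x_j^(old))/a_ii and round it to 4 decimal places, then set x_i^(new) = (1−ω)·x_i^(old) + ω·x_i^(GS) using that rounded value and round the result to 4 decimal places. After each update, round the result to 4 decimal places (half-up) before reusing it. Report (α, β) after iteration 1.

Iteration 1:
  α: GS value = (1 - (1)·1.0000) / (2) = 0.0000;  α ← (1−ω)·1.0000 + ω·0.0000 = -0.2000
  β: GS value = (-3 - (1)·-0.2000) / (2) = -1.4000;  β ← (1−ω)·1.0000 + ω·-1.4000 = -1.8800

(-0.2000, -1.8800)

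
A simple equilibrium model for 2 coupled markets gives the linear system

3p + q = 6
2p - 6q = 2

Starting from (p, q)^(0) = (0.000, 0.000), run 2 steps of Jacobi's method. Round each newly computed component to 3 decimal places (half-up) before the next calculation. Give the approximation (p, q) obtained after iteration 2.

(2.111, 0.333)

Iteration 1:
  p = (6 - (1)·0.000) / (3) = 2.000
  q = (2 - (2)·0.000) / (-6) = -0.333
Iteration 2:
  p = (6 - (1)·-0.333) / (3) = 2.111
  q = (2 - (2)·2.000) / (-6) = 0.333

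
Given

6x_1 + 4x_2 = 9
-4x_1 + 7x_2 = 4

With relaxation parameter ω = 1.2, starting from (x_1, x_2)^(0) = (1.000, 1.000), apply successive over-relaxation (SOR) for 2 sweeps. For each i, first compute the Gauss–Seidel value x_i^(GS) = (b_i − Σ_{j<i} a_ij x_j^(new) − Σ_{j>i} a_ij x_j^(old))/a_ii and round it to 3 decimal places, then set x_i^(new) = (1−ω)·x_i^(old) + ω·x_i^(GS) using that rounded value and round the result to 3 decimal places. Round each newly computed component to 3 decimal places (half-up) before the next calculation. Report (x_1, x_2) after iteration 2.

(0.812, 1.035)

Iteration 1:
  x_1: GS value = (9 - (4)·1.000) / (6) = 0.833;  x_1 ← (1−ω)·1.000 + ω·0.833 = 0.800
  x_2: GS value = (4 - (-4)·0.800) / (7) = 1.029;  x_2 ← (1−ω)·1.000 + ω·1.029 = 1.035
Iteration 2:
  x_1: GS value = (9 - (4)·1.035) / (6) = 0.810;  x_1 ← (1−ω)·0.800 + ω·0.810 = 0.812
  x_2: GS value = (4 - (-4)·0.812) / (7) = 1.035;  x_2 ← (1−ω)·1.035 + ω·1.035 = 1.035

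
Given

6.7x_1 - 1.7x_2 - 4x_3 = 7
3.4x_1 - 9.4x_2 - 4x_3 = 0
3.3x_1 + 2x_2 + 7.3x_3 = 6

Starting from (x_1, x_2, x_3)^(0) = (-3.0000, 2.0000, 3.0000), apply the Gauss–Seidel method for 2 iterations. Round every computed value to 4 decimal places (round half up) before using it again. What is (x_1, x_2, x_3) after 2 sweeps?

(0.6271, 0.5124, 0.3981)

Iteration 1:
  x_1 = (7 - (-1.7)·2.0000 - (-4)·3.0000) / (6.7) = 3.3433
  x_2 = (0 - (3.4)·3.3433 - (-4)·3.0000) / (-9.4) = -0.0673
  x_3 = (6 - (3.3)·3.3433 - (2)·-0.0673) / (7.3) = -0.6710
Iteration 2:
  x_1 = (7 - (-1.7)·-0.0673 - (-4)·-0.6710) / (6.7) = 0.6271
  x_2 = (0 - (3.4)·0.6271 - (-4)·-0.6710) / (-9.4) = 0.5124
  x_3 = (6 - (3.3)·0.6271 - (2)·0.5124) / (7.3) = 0.3981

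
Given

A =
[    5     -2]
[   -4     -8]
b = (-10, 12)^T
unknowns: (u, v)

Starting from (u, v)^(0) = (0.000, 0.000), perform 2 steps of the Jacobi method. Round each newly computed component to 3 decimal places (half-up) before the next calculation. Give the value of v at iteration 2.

Iteration 1:
  u = (-10 - (-2)·0.000) / (5) = -2.000
  v = (12 - (-4)·0.000) / (-8) = -1.500
Iteration 2:
  u = (-10 - (-2)·-1.500) / (5) = -2.600
  v = (12 - (-4)·-2.000) / (-8) = -0.500

-0.500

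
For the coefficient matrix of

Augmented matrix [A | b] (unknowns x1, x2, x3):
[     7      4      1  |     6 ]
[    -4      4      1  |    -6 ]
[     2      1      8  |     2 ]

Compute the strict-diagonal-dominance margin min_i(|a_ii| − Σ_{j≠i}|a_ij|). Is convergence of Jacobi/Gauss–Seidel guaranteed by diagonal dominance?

-1

row 1: |7| − (4+1) = 2
row 2: |4| − (4+1) = -1
row 3: |8| − (2+1) = 5
minimum over rows = -1 → not strictly diagonally dominant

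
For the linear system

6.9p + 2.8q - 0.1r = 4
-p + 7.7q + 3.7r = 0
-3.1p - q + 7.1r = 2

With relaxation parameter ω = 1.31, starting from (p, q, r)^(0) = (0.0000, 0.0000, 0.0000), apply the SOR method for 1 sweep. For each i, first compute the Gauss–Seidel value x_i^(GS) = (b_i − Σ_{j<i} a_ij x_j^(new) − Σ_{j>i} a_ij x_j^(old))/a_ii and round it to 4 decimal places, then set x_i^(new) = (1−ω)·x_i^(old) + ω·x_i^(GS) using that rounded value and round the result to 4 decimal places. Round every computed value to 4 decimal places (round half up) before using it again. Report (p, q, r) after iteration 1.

(0.7594, 0.1292, 0.8273)

Iteration 1:
  p: GS value = (4 - (2.8)·0.0000 - (-0.1)·0.0000) / (6.9) = 0.5797;  p ← (1−ω)·0.0000 + ω·0.5797 = 0.7594
  q: GS value = (0 - (-1)·0.7594 - (3.7)·0.0000) / (7.7) = 0.0986;  q ← (1−ω)·0.0000 + ω·0.0986 = 0.1292
  r: GS value = (2 - (-3.1)·0.7594 - (-1)·0.1292) / (7.1) = 0.6315;  r ← (1−ω)·0.0000 + ω·0.6315 = 0.8273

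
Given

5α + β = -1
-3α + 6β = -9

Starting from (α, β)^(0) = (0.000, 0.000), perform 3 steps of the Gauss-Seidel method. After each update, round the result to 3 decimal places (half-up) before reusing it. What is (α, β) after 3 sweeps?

(0.088, -1.456)

Iteration 1:
  α = (-1 - (1)·0.000) / (5) = -0.200
  β = (-9 - (-3)·-0.200) / (6) = -1.600
Iteration 2:
  α = (-1 - (1)·-1.600) / (5) = 0.120
  β = (-9 - (-3)·0.120) / (6) = -1.440
Iteration 3:
  α = (-1 - (1)·-1.440) / (5) = 0.088
  β = (-9 - (-3)·0.088) / (6) = -1.456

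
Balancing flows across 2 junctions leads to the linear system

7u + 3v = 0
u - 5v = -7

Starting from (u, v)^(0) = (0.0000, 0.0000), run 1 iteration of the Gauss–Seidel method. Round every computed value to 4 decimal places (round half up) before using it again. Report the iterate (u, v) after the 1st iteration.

Iteration 1:
  u = (0 - (3)·0.0000) / (7) = 0.0000
  v = (-7 - (1)·0.0000) / (-5) = 1.4000

(0.0000, 1.4000)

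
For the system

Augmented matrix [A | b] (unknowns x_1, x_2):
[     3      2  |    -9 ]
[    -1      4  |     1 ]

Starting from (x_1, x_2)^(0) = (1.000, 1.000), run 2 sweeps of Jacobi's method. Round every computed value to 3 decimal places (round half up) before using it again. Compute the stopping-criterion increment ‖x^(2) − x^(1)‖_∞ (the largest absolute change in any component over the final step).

1.167

Iteration 1:
  x_1 = (-9 - (2)·1.000) / (3) = -3.667
  x_2 = (1 - (-1)·1.000) / (4) = 0.500
Iteration 2:
  x_1 = (-9 - (2)·0.500) / (3) = -3.333
  x_2 = (1 - (-1)·-3.667) / (4) = -0.667
Change: (0.334, -1.167) → max |·| = 1.167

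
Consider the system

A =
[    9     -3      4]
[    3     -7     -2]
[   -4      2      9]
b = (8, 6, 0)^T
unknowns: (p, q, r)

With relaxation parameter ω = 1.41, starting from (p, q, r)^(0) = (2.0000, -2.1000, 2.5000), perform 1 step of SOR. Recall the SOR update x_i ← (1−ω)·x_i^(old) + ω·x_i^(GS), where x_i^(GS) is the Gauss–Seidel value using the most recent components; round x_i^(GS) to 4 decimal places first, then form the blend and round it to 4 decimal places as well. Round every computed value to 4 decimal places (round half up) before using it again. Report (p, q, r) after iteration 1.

(-2.1203, -2.6359, -1.5278)

Iteration 1:
  p: GS value = (8 - (-3)·-2.1000 - (4)·2.5000) / (9) = -0.9222;  p ← (1−ω)·2.0000 + ω·-0.9222 = -2.1203
  q: GS value = (6 - (3)·-2.1203 - (-2)·2.5000) / (-7) = -2.4801;  q ← (1−ω)·-2.1000 + ω·-2.4801 = -2.6359
  r: GS value = (0 - (-4)·-2.1203 - (2)·-2.6359) / (9) = -0.3566;  r ← (1−ω)·2.5000 + ω·-0.3566 = -1.5278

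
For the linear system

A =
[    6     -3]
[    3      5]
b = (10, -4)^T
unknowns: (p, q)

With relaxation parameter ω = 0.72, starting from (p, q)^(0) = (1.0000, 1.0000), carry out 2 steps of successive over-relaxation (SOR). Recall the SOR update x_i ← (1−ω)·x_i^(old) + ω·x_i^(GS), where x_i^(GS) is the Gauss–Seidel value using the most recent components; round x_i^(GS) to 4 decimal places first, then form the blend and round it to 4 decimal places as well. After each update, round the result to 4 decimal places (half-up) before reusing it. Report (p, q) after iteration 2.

Iteration 1:
  p: GS value = (10 - (-3)·1.0000) / (6) = 2.1667;  p ← (1−ω)·1.0000 + ω·2.1667 = 1.8400
  q: GS value = (-4 - (3)·1.8400) / (5) = -1.9040;  q ← (1−ω)·1.0000 + ω·-1.9040 = -1.0909
Iteration 2:
  p: GS value = (10 - (-3)·-1.0909) / (6) = 1.1212;  p ← (1−ω)·1.8400 + ω·1.1212 = 1.3225
  q: GS value = (-4 - (3)·1.3225) / (5) = -1.5935;  q ← (1−ω)·-1.0909 + ω·-1.5935 = -1.4528

(1.3225, -1.4528)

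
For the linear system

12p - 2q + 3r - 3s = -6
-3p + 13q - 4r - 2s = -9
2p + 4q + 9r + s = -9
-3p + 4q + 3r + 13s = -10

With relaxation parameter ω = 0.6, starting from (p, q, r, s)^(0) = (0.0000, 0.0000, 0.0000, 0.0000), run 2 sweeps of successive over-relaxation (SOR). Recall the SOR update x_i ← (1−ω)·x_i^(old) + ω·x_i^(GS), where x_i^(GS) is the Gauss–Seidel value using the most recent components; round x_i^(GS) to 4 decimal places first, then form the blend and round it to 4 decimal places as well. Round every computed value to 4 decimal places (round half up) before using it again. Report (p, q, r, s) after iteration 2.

(-0.4537, -0.7749, -0.4843, -0.4575)

Iteration 1:
  p: GS value = (-6 - (-2)·0.0000 - (3)·0.0000 - (-3)·0.0000) / (12) = -0.5000;  p ← (1−ω)·0.0000 + ω·-0.5000 = -0.3000
  q: GS value = (-9 - (-3)·-0.3000 - (-4)·0.0000 - (-2)·0.0000) / (13) = -0.7615;  q ← (1−ω)·0.0000 + ω·-0.7615 = -0.4569
  r: GS value = (-9 - (2)·-0.3000 - (4)·-0.4569 - (1)·0.0000) / (9) = -0.7303;  r ← (1−ω)·0.0000 + ω·-0.7303 = -0.4382
  s: GS value = (-10 - (-3)·-0.3000 - (4)·-0.4569 - (3)·-0.4382) / (13) = -0.5968;  s ← (1−ω)·0.0000 + ω·-0.5968 = -0.3581
Iteration 2:
  p: GS value = (-6 - (-2)·-0.4569 - (3)·-0.4382 - (-3)·-0.3581) / (12) = -0.5561;  p ← (1−ω)·-0.3000 + ω·-0.5561 = -0.4537
  q: GS value = (-9 - (-3)·-0.4537 - (-4)·-0.4382 - (-2)·-0.3581) / (13) = -0.9869;  q ← (1−ω)·-0.4569 + ω·-0.9869 = -0.7749
  r: GS value = (-9 - (2)·-0.4537 - (4)·-0.7749 - (1)·-0.3581) / (9) = -0.5150;  r ← (1−ω)·-0.4382 + ω·-0.5150 = -0.4843
  s: GS value = (-10 - (-3)·-0.4537 - (4)·-0.7749 - (3)·-0.4843) / (13) = -0.5237;  s ← (1−ω)·-0.3581 + ω·-0.5237 = -0.4575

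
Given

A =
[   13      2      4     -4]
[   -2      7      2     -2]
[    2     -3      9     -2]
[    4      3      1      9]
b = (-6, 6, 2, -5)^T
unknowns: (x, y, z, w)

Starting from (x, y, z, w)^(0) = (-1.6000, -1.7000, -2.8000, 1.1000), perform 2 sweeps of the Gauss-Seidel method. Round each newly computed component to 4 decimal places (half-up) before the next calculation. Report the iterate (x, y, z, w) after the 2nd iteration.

Iteration 1:
  x = (-6 - (2)·-1.7000 - (4)·-2.8000 - (-4)·1.1000) / (13) = 1.0000
  y = (6 - (-2)·1.0000 - (2)·-2.8000 - (-2)·1.1000) / (7) = 2.2571
  z = (2 - (2)·1.0000 - (-3)·2.2571 - (-2)·1.1000) / (9) = 0.9968
  w = (-5 - (4)·1.0000 - (3)·2.2571 - (1)·0.9968) / (9) = -1.8631
Iteration 2:
  x = (-6 - (2)·2.2571 - (4)·0.9968 - (-4)·-1.8631) / (13) = -1.6888
  y = (6 - (-2)·-1.6888 - (2)·0.9968 - (-2)·-1.8631) / (7) = -0.4425
  z = (2 - (2)·-1.6888 - (-3)·-0.4425 - (-2)·-1.8631) / (9) = 0.0360
  w = (-5 - (4)·-1.6888 - (3)·-0.4425 - (1)·0.0360) / (9) = 0.3385

(-1.6888, -0.4425, 0.0360, 0.3385)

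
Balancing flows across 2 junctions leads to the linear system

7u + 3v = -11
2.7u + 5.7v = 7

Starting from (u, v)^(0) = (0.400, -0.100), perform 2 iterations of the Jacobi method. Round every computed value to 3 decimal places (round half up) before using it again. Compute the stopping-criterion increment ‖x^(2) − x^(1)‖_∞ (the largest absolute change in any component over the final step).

0.913

Iteration 1:
  u = (-11 - (3)·-0.100) / (7) = -1.529
  v = (7 - (2.7)·0.400) / (5.7) = 1.039
Iteration 2:
  u = (-11 - (3)·1.039) / (7) = -2.017
  v = (7 - (2.7)·-1.529) / (5.7) = 1.952
Change: (-0.488, 0.913) → max |·| = 0.913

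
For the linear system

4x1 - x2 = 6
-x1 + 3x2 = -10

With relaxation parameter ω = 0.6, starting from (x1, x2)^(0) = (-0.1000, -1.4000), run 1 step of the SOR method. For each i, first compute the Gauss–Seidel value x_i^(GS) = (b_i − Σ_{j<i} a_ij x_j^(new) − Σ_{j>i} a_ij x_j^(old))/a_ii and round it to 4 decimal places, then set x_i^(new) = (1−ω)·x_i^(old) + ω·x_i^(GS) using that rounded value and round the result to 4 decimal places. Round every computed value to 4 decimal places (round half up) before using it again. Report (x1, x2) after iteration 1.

Iteration 1:
  x1: GS value = (6 - (-1)·-1.4000) / (4) = 1.1500;  x1 ← (1−ω)·-0.1000 + ω·1.1500 = 0.6500
  x2: GS value = (-10 - (-1)·0.6500) / (3) = -3.1167;  x2 ← (1−ω)·-1.4000 + ω·-3.1167 = -2.4300

(0.6500, -2.4300)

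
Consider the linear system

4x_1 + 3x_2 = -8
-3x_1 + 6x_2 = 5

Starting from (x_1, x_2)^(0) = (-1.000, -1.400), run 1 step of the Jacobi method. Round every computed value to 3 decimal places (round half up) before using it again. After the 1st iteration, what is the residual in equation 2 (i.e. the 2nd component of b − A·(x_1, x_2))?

0.152

Iteration 1:
  x_1 = (-8 - (3)·-1.400) / (4) = -0.950
  x_2 = (5 - (-3)·-1.000) / (6) = 0.333
Residual b − A·x = (-5.199, 0.152)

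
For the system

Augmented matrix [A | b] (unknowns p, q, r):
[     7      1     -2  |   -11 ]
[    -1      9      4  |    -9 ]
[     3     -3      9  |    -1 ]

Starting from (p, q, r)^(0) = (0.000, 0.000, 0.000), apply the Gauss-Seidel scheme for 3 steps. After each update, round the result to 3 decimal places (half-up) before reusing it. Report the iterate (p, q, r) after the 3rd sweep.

(-1.414, -1.142, -0.020)

Iteration 1:
  p = (-11 - (1)·0.000 - (-2)·0.000) / (7) = -1.571
  q = (-9 - (-1)·-1.571 - (4)·0.000) / (9) = -1.175
  r = (-1 - (3)·-1.571 - (-3)·-1.175) / (9) = 0.021
Iteration 2:
  p = (-11 - (1)·-1.175 - (-2)·0.021) / (7) = -1.398
  q = (-9 - (-1)·-1.398 - (4)·0.021) / (9) = -1.165
  r = (-1 - (3)·-1.398 - (-3)·-1.165) / (9) = -0.033
Iteration 3:
  p = (-11 - (1)·-1.165 - (-2)·-0.033) / (7) = -1.414
  q = (-9 - (-1)·-1.414 - (4)·-0.033) / (9) = -1.142
  r = (-1 - (3)·-1.414 - (-3)·-1.142) / (9) = -0.020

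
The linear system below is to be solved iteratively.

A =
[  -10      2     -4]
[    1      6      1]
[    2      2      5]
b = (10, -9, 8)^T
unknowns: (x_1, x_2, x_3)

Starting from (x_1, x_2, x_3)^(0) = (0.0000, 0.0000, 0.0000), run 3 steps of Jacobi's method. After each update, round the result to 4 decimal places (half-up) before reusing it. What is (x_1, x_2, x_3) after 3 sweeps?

(-2.3600, -1.6100, 3.0160)

Iteration 1:
  x_1 = (10 - (2)·0.0000 - (-4)·0.0000) / (-10) = -1.0000
  x_2 = (-9 - (1)·0.0000 - (1)·0.0000) / (6) = -1.5000
  x_3 = (8 - (2)·0.0000 - (2)·0.0000) / (5) = 1.6000
Iteration 2:
  x_1 = (10 - (2)·-1.5000 - (-4)·1.6000) / (-10) = -1.9400
  x_2 = (-9 - (1)·-1.0000 - (1)·1.6000) / (6) = -1.6000
  x_3 = (8 - (2)·-1.0000 - (2)·-1.5000) / (5) = 2.6000
Iteration 3:
  x_1 = (10 - (2)·-1.6000 - (-4)·2.6000) / (-10) = -2.3600
  x_2 = (-9 - (1)·-1.9400 - (1)·2.6000) / (6) = -1.6100
  x_3 = (8 - (2)·-1.9400 - (2)·-1.6000) / (5) = 3.0160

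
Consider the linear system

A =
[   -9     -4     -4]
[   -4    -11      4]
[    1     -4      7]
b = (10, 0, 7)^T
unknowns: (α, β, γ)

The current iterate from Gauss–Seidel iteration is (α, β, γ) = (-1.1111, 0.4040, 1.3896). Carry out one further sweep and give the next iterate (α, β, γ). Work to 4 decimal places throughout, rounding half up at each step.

One sweep:
  α = (10 - (-4)·0.4040 - (-4)·1.3896) / (-9) = -1.9083
  β = (0 - (-4)·-1.9083 - (4)·1.3896) / (-11) = 1.1992
  γ = (7 - (1)·-1.9083 - (-4)·1.1992) / (7) = 1.9579

(-1.9083, 1.1992, 1.9579)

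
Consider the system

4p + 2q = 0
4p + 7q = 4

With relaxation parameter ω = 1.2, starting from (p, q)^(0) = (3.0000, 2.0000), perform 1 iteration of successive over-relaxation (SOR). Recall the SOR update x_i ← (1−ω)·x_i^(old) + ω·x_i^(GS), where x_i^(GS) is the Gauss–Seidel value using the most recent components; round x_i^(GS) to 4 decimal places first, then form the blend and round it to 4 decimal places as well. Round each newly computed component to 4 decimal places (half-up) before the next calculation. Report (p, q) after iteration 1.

(-1.8000, 1.5200)

Iteration 1:
  p: GS value = (0 - (2)·2.0000) / (4) = -1.0000;  p ← (1−ω)·3.0000 + ω·-1.0000 = -1.8000
  q: GS value = (4 - (4)·-1.8000) / (7) = 1.6000;  q ← (1−ω)·2.0000 + ω·1.6000 = 1.5200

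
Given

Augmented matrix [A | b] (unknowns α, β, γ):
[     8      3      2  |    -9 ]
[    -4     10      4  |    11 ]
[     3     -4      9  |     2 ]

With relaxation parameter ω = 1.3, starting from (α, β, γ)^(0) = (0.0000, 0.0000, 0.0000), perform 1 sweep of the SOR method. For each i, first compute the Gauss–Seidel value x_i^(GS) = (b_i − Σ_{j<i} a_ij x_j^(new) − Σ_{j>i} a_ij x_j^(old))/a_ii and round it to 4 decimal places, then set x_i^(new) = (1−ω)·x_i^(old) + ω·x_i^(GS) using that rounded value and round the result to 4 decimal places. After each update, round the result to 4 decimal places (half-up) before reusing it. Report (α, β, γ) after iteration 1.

(-1.4625, 0.6695, 1.3095)

Iteration 1:
  α: GS value = (-9 - (3)·0.0000 - (2)·0.0000) / (8) = -1.1250;  α ← (1−ω)·0.0000 + ω·-1.1250 = -1.4625
  β: GS value = (11 - (-4)·-1.4625 - (4)·0.0000) / (10) = 0.5150;  β ← (1−ω)·0.0000 + ω·0.5150 = 0.6695
  γ: GS value = (2 - (3)·-1.4625 - (-4)·0.6695) / (9) = 1.0073;  γ ← (1−ω)·0.0000 + ω·1.0073 = 1.3095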